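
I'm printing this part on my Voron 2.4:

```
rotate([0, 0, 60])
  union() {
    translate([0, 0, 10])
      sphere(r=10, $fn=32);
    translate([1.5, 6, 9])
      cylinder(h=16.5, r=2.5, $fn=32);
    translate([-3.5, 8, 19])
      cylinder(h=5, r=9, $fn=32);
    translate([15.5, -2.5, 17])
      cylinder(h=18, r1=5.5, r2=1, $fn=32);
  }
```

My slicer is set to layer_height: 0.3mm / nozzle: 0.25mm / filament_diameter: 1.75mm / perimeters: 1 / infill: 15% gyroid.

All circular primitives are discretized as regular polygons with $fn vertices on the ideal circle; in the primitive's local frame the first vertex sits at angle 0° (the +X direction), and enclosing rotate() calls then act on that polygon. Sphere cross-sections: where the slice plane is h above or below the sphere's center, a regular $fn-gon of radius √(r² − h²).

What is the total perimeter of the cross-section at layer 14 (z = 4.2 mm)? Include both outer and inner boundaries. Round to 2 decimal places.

At z = 4.2 mm: the sphere: section is a regular 32-gon, circumradius = √(r²−h²) = √(10²−5.8²) = 8.146 (perimeter = 2·32·8.146·sin(180°/32) = 51.10 mm); the cylinder at (1.5, 6) does not reach this height (z outside [9, 25.5]); the cylinder at (-3.5, 8) is absent (z outside [19, 24]); the cone at (15.5, -2.5) is not intersected at this z (z outside [17, 35]); Combining (union): only the r=10 sphere is present, so the union is just that shape — boundary = 51.10 mm; (whole slice rotated 60° about Z — lengths, areas and connectivity unchanged). Overall, the cross-section is a single solid region. Total boundary length (outer) = 51.10 mm.

51.10 mm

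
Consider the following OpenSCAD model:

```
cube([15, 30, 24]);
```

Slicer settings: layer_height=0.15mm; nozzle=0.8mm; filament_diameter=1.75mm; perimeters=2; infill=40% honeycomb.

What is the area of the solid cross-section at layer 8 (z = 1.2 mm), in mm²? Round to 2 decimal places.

At z = 1.2 mm: the cube is present — its section is the full 15×30 rectangle (area 450.00 mm²). Overall, the cross-section is a single solid region. Net area = 450.00 mm².

450.00 mm²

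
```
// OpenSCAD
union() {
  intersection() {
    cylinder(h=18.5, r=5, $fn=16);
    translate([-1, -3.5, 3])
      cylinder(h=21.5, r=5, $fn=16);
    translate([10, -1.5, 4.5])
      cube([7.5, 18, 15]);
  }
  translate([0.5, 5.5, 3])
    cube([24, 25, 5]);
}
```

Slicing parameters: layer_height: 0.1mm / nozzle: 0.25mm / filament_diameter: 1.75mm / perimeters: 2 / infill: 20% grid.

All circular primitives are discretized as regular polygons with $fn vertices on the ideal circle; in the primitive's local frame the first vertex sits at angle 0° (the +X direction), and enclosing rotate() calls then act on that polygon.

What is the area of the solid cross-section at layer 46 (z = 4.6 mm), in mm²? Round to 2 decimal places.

600.00 mm²

At z = 4.6 mm: the r=5 cylinder contributes a regular 16-gon of circumradius 5 (area = (16/2)·5.000²·sin(360°/16) = 76.54 mm²); the r=5 cylinder at (-1, -3.5) contributes a regular 16-gon of circumradius 5 (area = (16/2)·5.000²·sin(360°/16) = 76.54 mm²); the 7.5×18 cube at (10, -1.5) contributes its full rectangle (area 135.00 mm²); Taking the intersection: the r=5 cylinder at (-1, -3.5) partially overlaps the r=5 cylinder; clipping to the common part keeps 41.43 mm²; the 7.5×18 cube at (10, -1.5) does not overlap the running intersection (empty) — nothing remains; the cube at (0.5, 5.5) (footprint 24×25) is included at this height (area 600.00 mm²); Merging all regions: only the 24×25 cube at (0.5, 5.5) is present, so the union is just that shape — area = 600.00 mm². Overall, the cross-section is a single solid region. Net area = 600.00 mm².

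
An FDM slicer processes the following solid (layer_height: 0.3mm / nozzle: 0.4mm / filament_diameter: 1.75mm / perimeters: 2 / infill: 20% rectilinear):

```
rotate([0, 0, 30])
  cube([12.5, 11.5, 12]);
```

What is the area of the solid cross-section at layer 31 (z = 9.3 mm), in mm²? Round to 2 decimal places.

At z = 9.3 mm: the cube is present — its section is the full 12.5×11.5 rectangle (area 143.75 mm²); (rotated 30° about Z; rotation is an isometry so areas/perimeters/island counts are preserved). Overall, the cross-section is a single solid region. Net area = 143.75 mm².

143.75 mm²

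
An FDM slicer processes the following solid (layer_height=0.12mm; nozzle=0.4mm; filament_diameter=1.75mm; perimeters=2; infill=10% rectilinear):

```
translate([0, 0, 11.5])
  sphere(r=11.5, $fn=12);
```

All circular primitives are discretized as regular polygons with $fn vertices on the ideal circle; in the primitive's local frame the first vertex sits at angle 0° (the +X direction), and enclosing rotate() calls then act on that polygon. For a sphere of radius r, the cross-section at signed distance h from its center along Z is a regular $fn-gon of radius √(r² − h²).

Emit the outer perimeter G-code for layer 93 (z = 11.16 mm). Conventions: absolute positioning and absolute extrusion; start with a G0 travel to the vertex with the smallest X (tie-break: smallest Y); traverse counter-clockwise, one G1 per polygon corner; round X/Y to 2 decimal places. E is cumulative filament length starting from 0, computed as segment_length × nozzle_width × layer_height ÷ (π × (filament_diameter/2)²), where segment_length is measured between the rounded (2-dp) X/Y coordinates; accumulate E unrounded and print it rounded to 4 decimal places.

G0 X-11.49 Y0.00 Z11.16
G1 X-9.95 Y-5.75 E0.1188
G1 X-5.75 Y-9.95 E0.2373
G1 X0.00 Y-11.49 E0.3561
G1 X5.75 Y-9.95 E0.4749
G1 X9.95 Y-5.75 E0.5934
G1 X11.49 Y0.00 E0.7122
G1 X9.95 Y5.75 E0.8310
G1 X5.75 Y9.95 E0.9496
G1 X0.00 Y11.49 E1.0683
G1 X-5.75 Y9.95 E1.1871
G1 X-9.95 Y5.75 E1.3057
G1 X-11.49 Y0.00 E1.4245

At z = 11.16 mm: the r=11.5 sphere slices to a regular 12-gon of circumradius 11.495 (√(r²−h²) with h=0.34 from center). The outline is a single polygon with 12 vertices. Extrusion per mm of travel: 0.4 × 0.12 / (π × 0.875²) = 0.019956. Accumulating E over each segment gives final E = 1.4245.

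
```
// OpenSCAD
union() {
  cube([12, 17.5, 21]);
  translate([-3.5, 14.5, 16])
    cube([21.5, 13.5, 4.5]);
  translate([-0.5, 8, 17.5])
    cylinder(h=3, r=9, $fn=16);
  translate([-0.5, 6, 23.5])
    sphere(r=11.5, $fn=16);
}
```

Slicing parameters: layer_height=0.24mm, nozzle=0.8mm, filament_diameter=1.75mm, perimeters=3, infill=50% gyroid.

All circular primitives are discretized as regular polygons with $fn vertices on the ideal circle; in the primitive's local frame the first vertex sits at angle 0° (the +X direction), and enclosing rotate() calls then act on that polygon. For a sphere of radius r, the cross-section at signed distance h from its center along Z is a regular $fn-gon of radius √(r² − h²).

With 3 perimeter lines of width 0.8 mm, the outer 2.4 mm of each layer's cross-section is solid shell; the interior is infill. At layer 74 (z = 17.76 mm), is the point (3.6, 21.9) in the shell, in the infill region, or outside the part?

At z = 17.76 mm: the cube is present — its section is the full 12×17.5 rectangle; the 21.5×13.5 cube at (-3.5, 14.5) contributes its full rectangle; the r=9 cylinder at (-0.5, 8) gives a regular 16-gon of circumradius 9 (constant along its height); the r=11.5 sphere at (-0.5, 6) contributes a regular 16-gon of circumradius √(11.5²−5.74²) = 9.965; Taking the union: the regions partially overlap (shared area 407.53 mm²), so overlapping operands fuse into one piece — 1 connected region. Overall, the cross-section is a single solid region. The nearest boundary edge runs (-3.50, 28.00)→(18.00, 28.00); distance from the point to it = 6.10 mm. The point is inside the cross-section and 6.10 mm from the nearest boundary — more than the 2.4 mm shell width (3 × 0.8), so it's in the infill interior.

infill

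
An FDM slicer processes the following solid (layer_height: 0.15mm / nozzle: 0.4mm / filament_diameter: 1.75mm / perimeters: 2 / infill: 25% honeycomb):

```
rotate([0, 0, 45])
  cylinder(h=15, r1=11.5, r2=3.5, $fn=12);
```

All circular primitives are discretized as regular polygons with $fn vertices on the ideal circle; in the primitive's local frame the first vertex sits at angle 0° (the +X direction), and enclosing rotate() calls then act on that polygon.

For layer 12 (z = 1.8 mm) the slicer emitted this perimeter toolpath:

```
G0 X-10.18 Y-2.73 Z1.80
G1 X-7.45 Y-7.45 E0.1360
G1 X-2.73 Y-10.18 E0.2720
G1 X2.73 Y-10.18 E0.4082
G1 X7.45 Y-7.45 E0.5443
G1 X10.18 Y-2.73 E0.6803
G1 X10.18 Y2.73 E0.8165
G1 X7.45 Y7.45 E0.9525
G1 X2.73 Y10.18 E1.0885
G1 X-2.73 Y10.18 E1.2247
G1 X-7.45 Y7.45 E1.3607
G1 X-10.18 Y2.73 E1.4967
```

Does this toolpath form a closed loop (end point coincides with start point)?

Start point (G0): (-10.18, -2.73). End point (last G1): the path does not return to the start — open.

no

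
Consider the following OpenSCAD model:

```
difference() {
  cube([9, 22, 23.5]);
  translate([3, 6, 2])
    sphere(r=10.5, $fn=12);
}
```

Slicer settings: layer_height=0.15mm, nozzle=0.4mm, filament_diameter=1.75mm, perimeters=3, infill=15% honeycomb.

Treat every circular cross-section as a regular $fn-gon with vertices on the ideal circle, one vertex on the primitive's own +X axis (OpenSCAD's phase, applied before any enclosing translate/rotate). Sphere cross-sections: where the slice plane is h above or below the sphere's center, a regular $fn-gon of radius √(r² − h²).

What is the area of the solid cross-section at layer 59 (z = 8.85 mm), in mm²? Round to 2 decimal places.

80.54 mm²

At z = 8.85 mm: the cube (footprint 9×22) is included at this height (area 198.00 mm²); the sphere at (3, 6): section is a regular 12-gon, circumradius = √(r²−h²) = √(10.5²−6.85²) = 7.958 (area = (12/2)·7.958²·sin(360°/12) = 189.98 mm²); After the difference (first − rest): starting from the 9×22 cube (198.00 mm²), the r=10.5 sphere at (3, 6) partially overlaps it — only the 117.46 mm² overlap (of its 189.98 mm²) is removed, clipping the outline — area = 80.54 mm². Overall, the cross-section has 2 separate islands. Net area = 80.54 mm².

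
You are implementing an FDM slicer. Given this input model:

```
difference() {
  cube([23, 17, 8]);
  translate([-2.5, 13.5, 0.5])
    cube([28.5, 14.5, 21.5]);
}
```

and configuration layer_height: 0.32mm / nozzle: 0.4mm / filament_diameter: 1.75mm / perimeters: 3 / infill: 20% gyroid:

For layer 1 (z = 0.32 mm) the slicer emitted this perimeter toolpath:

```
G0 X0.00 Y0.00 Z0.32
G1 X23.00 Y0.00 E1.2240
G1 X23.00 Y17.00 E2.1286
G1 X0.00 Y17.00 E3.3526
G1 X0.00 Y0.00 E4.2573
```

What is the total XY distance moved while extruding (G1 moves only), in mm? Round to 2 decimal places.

Sum the Euclidean lengths of each G1 segment: total = 80.00 mm.

80.00 mm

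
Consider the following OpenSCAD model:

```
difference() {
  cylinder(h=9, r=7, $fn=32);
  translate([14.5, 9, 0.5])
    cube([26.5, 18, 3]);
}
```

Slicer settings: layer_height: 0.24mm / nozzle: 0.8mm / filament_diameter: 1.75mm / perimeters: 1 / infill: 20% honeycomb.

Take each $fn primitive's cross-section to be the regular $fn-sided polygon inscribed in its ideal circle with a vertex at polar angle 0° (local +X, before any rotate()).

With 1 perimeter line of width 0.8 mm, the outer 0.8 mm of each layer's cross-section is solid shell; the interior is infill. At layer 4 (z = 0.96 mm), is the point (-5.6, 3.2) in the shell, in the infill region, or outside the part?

At z = 0.96 mm: the cylinder: section is a regular 32-gon, circumradius r=7; the cube at (14.5, 9) (footprint 26.5×18) is included at this height; After the difference (first − rest): starting from the r=7 cylinder, the 26.5×18 cube at (14.5, 9) misses the remaining region (no effect) — 1 connected region. Overall, the cross-section is a single solid region. The nearest boundary edge runs (-6.47, 2.68)→(-5.82, 3.89); distance from the point to it = 0.52 mm. The point is inside the cross-section, 0.52 mm from the nearest boundary — within the 0.8 mm shell band (1 × 0.8).

shell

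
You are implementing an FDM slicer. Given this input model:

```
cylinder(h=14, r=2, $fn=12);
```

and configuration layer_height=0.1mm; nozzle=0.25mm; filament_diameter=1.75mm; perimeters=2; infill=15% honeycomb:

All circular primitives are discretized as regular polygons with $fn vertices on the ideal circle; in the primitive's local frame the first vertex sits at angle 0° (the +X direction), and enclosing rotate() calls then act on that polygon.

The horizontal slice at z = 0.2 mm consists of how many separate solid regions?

At z = 0.2 mm: the r=2 cylinder contributes a regular 12-gon of circumradius 2. The result has 1 disconnected region.

1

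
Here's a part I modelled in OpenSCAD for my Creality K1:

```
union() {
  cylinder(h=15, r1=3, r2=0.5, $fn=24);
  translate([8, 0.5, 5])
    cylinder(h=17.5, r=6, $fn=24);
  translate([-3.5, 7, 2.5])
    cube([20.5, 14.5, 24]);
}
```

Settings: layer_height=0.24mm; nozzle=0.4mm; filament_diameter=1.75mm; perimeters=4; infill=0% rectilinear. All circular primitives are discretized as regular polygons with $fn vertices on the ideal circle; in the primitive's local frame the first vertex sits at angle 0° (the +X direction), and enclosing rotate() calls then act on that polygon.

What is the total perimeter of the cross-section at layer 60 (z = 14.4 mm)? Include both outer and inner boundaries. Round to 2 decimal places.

111.35 mm

At z = 14.4 mm: the cone: at t=0.960 of its height the radius interpolates to r₁+(r₂−r₁)t = 0.600, giving a regular 24-gon of that circumradius (perimeter = 2·24·0.600·sin(180°/24) = 3.76 mm); the cylinder at (8, 0.5): section is a regular 24-gon, circumradius r=6 (perimeter = 2·24·6.000·sin(180°/24) = 37.59 mm); the cube at (-3.5, 7) is present — its section is the full 20.5×14.5 rectangle (perimeter 70.00 mm); Merging all regions: the 3 present regions are separate (no shared area or edge), so areas and boundary lengths simply add and each stays a separate island — boundary = 111.35 mm. Overall, the cross-section has 3 separate islands. Total boundary length (outer) = 111.35 mm.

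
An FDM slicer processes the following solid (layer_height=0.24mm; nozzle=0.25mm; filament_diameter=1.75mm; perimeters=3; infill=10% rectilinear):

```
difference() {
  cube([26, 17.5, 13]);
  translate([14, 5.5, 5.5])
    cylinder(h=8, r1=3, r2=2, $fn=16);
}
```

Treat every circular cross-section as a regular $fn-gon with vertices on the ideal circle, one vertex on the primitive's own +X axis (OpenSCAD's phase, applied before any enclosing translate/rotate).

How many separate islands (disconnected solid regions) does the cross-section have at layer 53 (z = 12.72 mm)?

1

At z = 12.72 mm: the cube is present — its section is the full 26×17.5 rectangle; the cone at (14, 5.5): at t=0.903 of its height the radius interpolates to r₁+(r₂−r₁)t = 2.098, giving a regular 16-gon of that circumradius; Taking the first minus the rest: starting from the 26×17.5 cube, the cone at (14, 5.5) lies wholly inside it (removes its full 13.47 mm² and its 13.09 mm outline becomes a hole wall) — 1 connected region with 1 hole. Overall, the cross-section is one region with 1 hole. Island count = 1.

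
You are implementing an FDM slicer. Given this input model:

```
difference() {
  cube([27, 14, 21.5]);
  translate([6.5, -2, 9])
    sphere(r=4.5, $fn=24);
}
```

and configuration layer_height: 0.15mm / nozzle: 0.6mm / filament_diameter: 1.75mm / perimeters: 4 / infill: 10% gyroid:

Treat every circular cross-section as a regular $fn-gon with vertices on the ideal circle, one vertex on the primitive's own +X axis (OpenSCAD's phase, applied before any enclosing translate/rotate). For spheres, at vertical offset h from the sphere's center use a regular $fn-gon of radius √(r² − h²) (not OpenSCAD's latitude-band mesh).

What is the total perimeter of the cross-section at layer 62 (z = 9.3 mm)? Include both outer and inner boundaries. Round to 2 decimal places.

83.93 mm

At z = 9.3 mm: the cube (footprint 27×14) is included at this height (perimeter 82.00 mm); the r=4.5 sphere at (6.5, -2) contributes a regular 24-gon of circumradius √(4.5²−0.3²) = 4.490 (perimeter = 2·24·4.490·sin(180°/24) = 28.13 mm); Subtracting the remaining from the first: starting from the 27×14 cube, the r=4.5 sphere at (6.5, -2) partially overlaps it — only the 14.07 mm² overlap (of its 62.61 mm²) is removed, clipping the outline — boundary = 83.93 mm. Overall, the cross-section is a single solid region. Total boundary length (outer) = 83.93 mm.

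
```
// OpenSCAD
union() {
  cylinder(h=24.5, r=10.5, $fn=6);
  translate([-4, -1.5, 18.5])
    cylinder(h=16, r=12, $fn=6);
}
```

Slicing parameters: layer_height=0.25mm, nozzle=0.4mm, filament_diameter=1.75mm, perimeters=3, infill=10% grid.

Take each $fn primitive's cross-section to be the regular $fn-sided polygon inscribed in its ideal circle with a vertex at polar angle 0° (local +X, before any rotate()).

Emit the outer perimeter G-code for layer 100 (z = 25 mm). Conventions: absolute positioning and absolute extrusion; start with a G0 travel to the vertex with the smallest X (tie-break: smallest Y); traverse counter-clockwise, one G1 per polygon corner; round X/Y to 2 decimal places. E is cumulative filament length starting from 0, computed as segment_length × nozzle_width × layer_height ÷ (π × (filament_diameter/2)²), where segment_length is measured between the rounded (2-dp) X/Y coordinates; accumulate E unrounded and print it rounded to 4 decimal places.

G0 X-16.00 Y-1.50 Z25.00
G1 X-10.00 Y-11.89 E0.4988
G1 X2.00 Y-11.89 E0.9977
G1 X8.00 Y-1.50 E1.4965
G1 X2.00 Y8.89 E1.9954
G1 X-10.00 Y8.89 E2.4943
G1 X-16.00 Y-1.50 E2.9931

At z = 25 mm: the cylinder does not reach this height (z outside [0, 24.5]); the r=12 cylinder at (-4, -1.5) contributes a regular 6-gon of circumradius 12; Combining (union): only the r=12 cylinder at (-4, -1.5) is present, so the union is just that shape — 1 connected region. The outline is a single polygon with 6 vertices. Extrusion per mm of travel: 0.4 × 0.25 / (π × 0.875²) = 0.041575. Accumulating E over each segment gives final E = 2.9931.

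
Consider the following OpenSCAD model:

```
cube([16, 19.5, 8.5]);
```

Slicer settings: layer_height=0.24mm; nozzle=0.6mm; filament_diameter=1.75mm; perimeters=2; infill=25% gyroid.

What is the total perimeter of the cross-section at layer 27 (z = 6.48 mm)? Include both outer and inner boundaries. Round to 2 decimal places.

At z = 6.48 mm: the cube (footprint 16×19.5) is included at this height (perimeter 71.00 mm). Overall, the cross-section is a single solid region. Total boundary length (outer) = 71.00 mm.

71.00 mm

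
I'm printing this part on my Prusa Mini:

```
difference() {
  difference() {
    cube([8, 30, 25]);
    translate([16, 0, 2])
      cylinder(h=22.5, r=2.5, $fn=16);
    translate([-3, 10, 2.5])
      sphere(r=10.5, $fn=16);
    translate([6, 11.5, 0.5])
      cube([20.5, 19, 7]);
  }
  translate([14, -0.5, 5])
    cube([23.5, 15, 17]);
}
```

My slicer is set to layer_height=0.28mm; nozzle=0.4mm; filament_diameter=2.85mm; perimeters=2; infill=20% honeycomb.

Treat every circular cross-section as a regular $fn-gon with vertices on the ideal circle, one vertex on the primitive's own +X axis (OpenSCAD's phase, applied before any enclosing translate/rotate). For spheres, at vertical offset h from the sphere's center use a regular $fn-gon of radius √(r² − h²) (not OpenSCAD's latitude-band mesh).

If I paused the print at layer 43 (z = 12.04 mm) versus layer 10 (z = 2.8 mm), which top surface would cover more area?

layer 43 (z = 12.04 mm)

Layer 43 (z = 12.04): the cube is present — its section is the full 8×30 rectangle (area 240.00 mm²); the r=2.5 cylinder at (16, 0) gives a regular 16-gon of circumradius 2.5 (constant along its height) (area = (16/2)·2.500²·sin(360°/16) = 19.13 mm²); the r=10.5 sphere at (-3, 10) slices to a regular 16-gon of circumradius 4.386 (√(r²−h²) with h=9.54 from center) (area = (16/2)·4.386²·sin(360°/16) = 58.90 mm²); the cube at (6, 11.5) does not reach this height (z outside [0.5, 7.5]); Subtracting the remaining from the first: starting from the 8×30 cube (240.00 mm²), the r=2.5 cylinder at (16, 0) misses the remaining region (no effect); the r=10.5 sphere at (-3, 10) partially overlaps it — only the 5.74 mm² overlap (of its 58.90 mm²) is removed, clipping the outline — area = 234.26 mm²; the cube at (14, -0.5) (footprint 23.5×15) is included at this height (area 352.50 mm²); After the difference (first − rest): starting from the result so far (234.26 mm²), the 23.5×15 cube at (14, -0.5) misses the remaining region (no effect) — area = 234.26 mm². So its area = 234.26 mm². Layer 10 (z = 2.8): the cube is present — its section is the full 8×30 rectangle (area 240.00 mm²); the cylinder at (16, 0): section is a regular 16-gon, circumradius r=2.5 (area = (16/2)·2.500²·sin(360°/16) = 19.13 mm²); the sphere at (-3, 10): section is a regular 16-gon, circumradius = √(r²−h²) = √(10.5²−0.3²) = 10.496 (area = (16/2)·10.496²·sin(360°/16) = 337.25 mm²); the cube at (6, 11.5) (footprint 20.5×19) is included at this height (area 389.50 mm²); Subtracting the remaining from the first: starting from the 8×30 cube (240.00 mm²), the r=2.5 cylinder at (16, 0) misses the remaining region (no effect); the r=10.5 sphere at (-3, 10) partially overlaps it — only the 107.44 mm² overlap (of its 337.25 mm²) is removed, clipping the outline; the 20.5×19 cube at (6, 11.5) partially overlaps it — only the 34.25 mm² overlap (of its 389.50 mm²) is removed, clipping the outline — area = 98.31 mm²; the cube at (14, -0.5) is not intersected at this z (z outside [5, 22]); Subtracting the remaining from the first: none of the subtracted shapes is present at this height, so that combined region is unchanged — area = 98.31 mm². So its area = 98.31 mm². Layer 43 is larger (234.26 vs 98.31 mm²).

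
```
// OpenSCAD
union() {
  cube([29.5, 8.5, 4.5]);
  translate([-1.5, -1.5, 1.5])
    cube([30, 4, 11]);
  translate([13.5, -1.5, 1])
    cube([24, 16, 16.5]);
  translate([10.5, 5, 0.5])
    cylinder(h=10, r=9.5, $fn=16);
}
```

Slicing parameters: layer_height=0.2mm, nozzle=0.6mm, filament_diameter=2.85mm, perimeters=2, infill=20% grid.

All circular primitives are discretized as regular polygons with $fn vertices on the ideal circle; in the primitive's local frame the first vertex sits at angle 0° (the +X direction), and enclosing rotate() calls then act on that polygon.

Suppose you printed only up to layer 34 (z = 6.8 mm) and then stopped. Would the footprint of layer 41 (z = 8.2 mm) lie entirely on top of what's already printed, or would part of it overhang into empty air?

entirely on top

Compare the two slices. At z = 6.8: the cube does not reach this height (z outside [0, 4.5]); the 30×4 cube at (-1.5, -1.5) contributes its full rectangle (area 120.00 mm²); the cube at (13.5, -1.5) is present — its section is the full 24×16 rectangle (area 384.00 mm²); the r=9.5 cylinder at (10.5, 5) contributes a regular 16-gon of circumradius 9.5 (area = (16/2)·9.500²·sin(360°/16) = 276.30 mm²); Merging all regions: the regions partially overlap — summed areas 780.30 mm² minus the doubly-counted overlap 182.09 mm² gives 598.21 mm² — area = 598.21 mm². At z = 8.2: the cube is absent (z outside [0, 4.5]); the cube at (-1.5, -1.5) is present — its section is the full 30×4 rectangle (area 120.00 mm²); the cube at (13.5, -1.5) is present — its section is the full 24×16 rectangle (area 384.00 mm²); the r=9.5 cylinder at (10.5, 5) gives a regular 16-gon of circumradius 9.5 (constant along its height) (area = (16/2)·9.500²·sin(360°/16) = 276.30 mm²); Combining (union): the regions partially overlap — summed areas 780.30 mm² minus the doubly-counted overlap 182.09 mm² gives 598.21 mm² — area = 598.21 mm². Checking containment: the cross-section at z = 8.2 is a subset of the cross-section at z = 6.8.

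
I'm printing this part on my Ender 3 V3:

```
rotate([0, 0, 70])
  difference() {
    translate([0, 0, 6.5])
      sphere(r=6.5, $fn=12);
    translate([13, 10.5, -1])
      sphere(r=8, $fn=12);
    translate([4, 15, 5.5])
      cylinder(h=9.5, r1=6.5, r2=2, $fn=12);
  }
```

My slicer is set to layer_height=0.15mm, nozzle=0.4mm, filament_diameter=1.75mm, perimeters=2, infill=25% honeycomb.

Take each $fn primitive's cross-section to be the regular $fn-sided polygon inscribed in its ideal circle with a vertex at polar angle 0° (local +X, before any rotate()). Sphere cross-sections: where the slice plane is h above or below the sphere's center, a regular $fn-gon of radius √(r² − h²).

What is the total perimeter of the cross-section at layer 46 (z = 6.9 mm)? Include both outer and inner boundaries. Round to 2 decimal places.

At z = 6.9 mm: the sphere: section is a regular 12-gon, circumradius = √(r²−h²) = √(6.5²−0.4²) = 6.488 (perimeter = 2·12·6.488·sin(180°/12) = 40.30 mm); the r=8 sphere at (13, 10.5) slices to a regular 12-gon of circumradius 1.261 (√(r²−h²) with h=7.9 from center) (perimeter = 2·12·1.261·sin(180°/12) = 7.83 mm); the cone at (4, 15): at t=0.147 of its height the radius interpolates to r₁+(r₂−r₁)t = 5.837, giving a regular 12-gon of that circumradius (perimeter = 2·12·5.837·sin(180°/12) = 36.26 mm); Subtracting the remaining from the first: starting from the r=6.5 sphere, the r=8 sphere at (13, 10.5) misses the remaining region (no effect); the cone at (4, 15) misses the remaining region (no effect) — boundary = 40.30 mm; (rotated 70° about Z; rotation is an isometry so areas/perimeters/island counts are preserved). Overall, the cross-section is a single solid region. Total boundary length (outer) = 40.30 mm.

40.30 mm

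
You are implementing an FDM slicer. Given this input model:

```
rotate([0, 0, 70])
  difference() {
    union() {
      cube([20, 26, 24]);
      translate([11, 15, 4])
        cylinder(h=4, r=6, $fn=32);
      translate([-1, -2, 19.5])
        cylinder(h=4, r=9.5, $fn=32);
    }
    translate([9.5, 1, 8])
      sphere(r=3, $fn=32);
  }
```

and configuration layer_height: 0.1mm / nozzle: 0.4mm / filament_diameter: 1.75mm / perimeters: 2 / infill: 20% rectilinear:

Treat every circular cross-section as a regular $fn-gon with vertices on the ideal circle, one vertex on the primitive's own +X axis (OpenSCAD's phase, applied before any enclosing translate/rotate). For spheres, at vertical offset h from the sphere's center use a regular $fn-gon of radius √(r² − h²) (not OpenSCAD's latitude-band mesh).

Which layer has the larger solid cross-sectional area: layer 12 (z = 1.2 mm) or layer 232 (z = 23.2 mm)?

layer 232 (z = 23.2 mm)

Layer 12 (z = 1.2): the cube (footprint 20×26) is included at this height (area 520.00 mm²); the cylinder at (11, 15) is absent (z outside [4, 8]); the cylinder at (-1, -2) is not intersected at this z (z outside [19.5, 23.5]); Combining (union): only the 20×26 cube is present, so the union is just that shape — area = 520.00 mm²; the sphere at (9.5, 1) is not intersected at this z (|z−center|=6.800 > r=3); After the difference (first − rest): none of the subtracted shapes is present at this height, so that combined region is unchanged — area = 520.00 mm²; (rotated 70° about Z; rotation is an isometry so areas/perimeters/island counts are preserved). So its area = 520.00 mm². Layer 232 (z = 23.2): the cube (footprint 20×26) is included at this height (area 520.00 mm²); the cylinder at (11, 15) does not reach this height (z outside [4, 8]); the r=9.5 cylinder at (-1, -2) gives a regular 32-gon of circumradius 9.5 (constant along its height) (area = (32/2)·9.500²·sin(360°/32) = 281.71 mm²); Combining (union): the regions partially overlap — summed areas 801.71 mm² minus the doubly-counted overlap 44.18 mm² gives 757.53 mm² — area = 757.53 mm²; the sphere at (9.5, 1) does not reach this height (|z−center|=15.200 > r=3); Subtracting the remaining from the first: none of the subtracted shapes is present at this height, so that combined region is unchanged — area = 757.53 mm²; (rotated 70° about Z; rotation is an isometry so areas/perimeters/island counts are preserved). So its area = 757.53 mm². Layer 232 is larger (757.53 vs 520.00 mm²).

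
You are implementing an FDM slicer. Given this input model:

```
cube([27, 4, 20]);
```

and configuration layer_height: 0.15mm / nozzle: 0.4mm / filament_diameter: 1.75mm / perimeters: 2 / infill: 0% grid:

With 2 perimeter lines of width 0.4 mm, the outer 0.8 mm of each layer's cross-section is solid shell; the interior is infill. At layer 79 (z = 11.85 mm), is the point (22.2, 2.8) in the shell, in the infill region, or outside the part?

infill

At z = 11.85 mm: the 27×4 cube contributes its full rectangle. Overall, the cross-section is a single solid region. The nearest boundary edge runs (27.00, 4.00)→(0.00, 4.00); distance from the point to it = 1.20 mm. The point is inside the cross-section and 1.20 mm from the nearest boundary — more than the 0.8 mm shell width (2 × 0.4), so it's in the infill interior.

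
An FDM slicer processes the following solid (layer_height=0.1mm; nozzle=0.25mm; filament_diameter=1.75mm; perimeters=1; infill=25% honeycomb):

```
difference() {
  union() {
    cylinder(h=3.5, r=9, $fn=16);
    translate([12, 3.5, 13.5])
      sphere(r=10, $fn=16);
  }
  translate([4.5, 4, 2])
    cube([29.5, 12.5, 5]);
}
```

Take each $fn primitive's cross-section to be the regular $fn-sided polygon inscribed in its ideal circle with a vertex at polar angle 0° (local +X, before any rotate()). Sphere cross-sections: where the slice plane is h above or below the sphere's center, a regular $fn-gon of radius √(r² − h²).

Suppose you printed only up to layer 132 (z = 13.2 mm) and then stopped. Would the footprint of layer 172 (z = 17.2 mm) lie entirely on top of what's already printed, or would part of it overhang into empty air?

Compare the two slices. At z = 13.2: the cylinder is not intersected at this z (z outside [0, 3.5]); the r=10 sphere at (12, 3.5) contributes a regular 16-gon of circumradius √(10²−0.3²) = 9.995 (area = (16/2)·9.995²·sin(360°/16) = 305.87 mm²); Taking the union: only the r=10 sphere at (12, 3.5) is present, so the union is just that shape — area = 305.87 mm²; the cube at (4.5, 4) does not reach this height (z outside [2, 7]); Taking the first minus the rest: none of the subtracted shapes is present at this height, so the result so far is unchanged — area = 305.87 mm². At z = 17.2: the cylinder is absent (z outside [0, 3.5]); the r=10 sphere at (12, 3.5) contributes a regular 16-gon of circumradius √(10²−3.7²) = 9.290 (area = (16/2)·9.290²·sin(360°/16) = 264.24 mm²); Combining (union): only the r=10 sphere at (12, 3.5) is present, so the union is just that shape — area = 264.24 mm²; the cube at (4.5, 4) is absent (z outside [2, 7]); Subtracting the remaining from the first: none of the subtracted shapes is present at this height, so the result so far is unchanged — area = 264.24 mm². Checking containment: the cross-section at z = 17.2 is a subset of the cross-section at z = 13.2.

entirely on top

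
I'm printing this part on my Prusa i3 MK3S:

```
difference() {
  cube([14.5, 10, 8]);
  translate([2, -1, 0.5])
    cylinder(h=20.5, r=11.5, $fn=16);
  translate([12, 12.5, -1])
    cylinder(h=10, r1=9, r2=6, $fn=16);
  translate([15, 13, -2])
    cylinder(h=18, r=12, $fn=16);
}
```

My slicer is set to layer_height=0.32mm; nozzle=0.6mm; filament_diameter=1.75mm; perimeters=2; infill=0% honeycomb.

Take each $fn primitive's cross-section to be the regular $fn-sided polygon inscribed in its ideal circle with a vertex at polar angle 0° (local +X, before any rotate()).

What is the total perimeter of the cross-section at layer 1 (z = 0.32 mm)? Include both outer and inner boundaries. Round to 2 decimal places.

At z = 0.32 mm: the 14.5×10 cube contributes its full rectangle (perimeter 49.00 mm); the cylinder at (2, -1) is absent (z outside [0.5, 21]); the cone at (12, 12.5) contributes a regular 16-gon of circumradius 8.604 (interpolated between r1=9 and r2=6 at t=0.132) (perimeter = 2·16·8.604·sin(180°/16) = 53.71 mm); the cylinder at (15, 13): section is a regular 16-gon, circumradius r=12 (perimeter = 2·16·12.000·sin(180°/16) = 74.91 mm); After the difference (first − rest): starting from the 14.5×10 cube, the cone at (12, 12.5) partially overlaps it — only the 50.41 mm² overlap (of its 226.64 mm²) is removed, clipping the outline; the r=12 cylinder at (15, 13) partially overlaps it — only the 20.22 mm² overlap (of its 440.85 mm²) is removed, clipping the outline — boundary = 44.36 mm. Overall, the cross-section is a single solid region. Total boundary length (outer) = 44.36 mm.

44.36 mm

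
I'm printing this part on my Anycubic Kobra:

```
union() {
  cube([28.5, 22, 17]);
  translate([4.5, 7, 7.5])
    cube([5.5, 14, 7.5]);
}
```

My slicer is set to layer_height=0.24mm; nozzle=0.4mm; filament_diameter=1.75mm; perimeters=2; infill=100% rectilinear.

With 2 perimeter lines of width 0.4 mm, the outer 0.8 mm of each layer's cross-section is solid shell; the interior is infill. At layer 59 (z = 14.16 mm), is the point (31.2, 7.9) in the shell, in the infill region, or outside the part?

At z = 14.16 mm: the 28.5×22 cube contributes its full rectangle; the cube at (4.5, 7) is present — its section is the full 5.5×14 rectangle; Combining (union): the 5.5×14 cube at (4.5, 7) lies entirely inside the 28.5×22 cube, so the union is just the 28.5×22 cube — 1 connected region. Overall, the cross-section is a single solid region. The nearest boundary edge runs (28.50, 22.00)→(28.50, 0.00); distance from the point to it = 2.70 mm. The point is not inside any of the regions above, so it lies outside the cross-section (2.70 mm from the nearest boundary).

outside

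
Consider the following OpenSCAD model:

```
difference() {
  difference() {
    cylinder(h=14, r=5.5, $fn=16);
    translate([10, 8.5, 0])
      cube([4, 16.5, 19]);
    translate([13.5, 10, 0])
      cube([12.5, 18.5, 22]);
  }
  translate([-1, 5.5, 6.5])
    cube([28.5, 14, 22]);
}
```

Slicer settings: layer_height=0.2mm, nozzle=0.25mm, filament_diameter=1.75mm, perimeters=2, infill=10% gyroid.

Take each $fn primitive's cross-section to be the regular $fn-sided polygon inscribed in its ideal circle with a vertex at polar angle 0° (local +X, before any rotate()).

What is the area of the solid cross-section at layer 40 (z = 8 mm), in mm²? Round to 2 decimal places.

At z = 8 mm: the r=5.5 cylinder contributes a regular 16-gon of circumradius 5.5 (area = (16/2)·5.500²·sin(360°/16) = 92.61 mm²); the 4×16.5 cube at (10, 8.5) contributes its full rectangle (area 66.00 mm²); the cube at (13.5, 10) (footprint 12.5×18.5) is included at this height (area 231.25 mm²); After the difference (first − rest): starting from the r=5.5 cylinder (92.61 mm²), the 4×16.5 cube at (10, 8.5) misses the remaining region (no effect); the 12.5×18.5 cube at (13.5, 10) misses the remaining region (no effect) — area = 92.61 mm²; the 28.5×14 cube at (-1, 5.5) contributes its full rectangle (area 399.00 mm²); After the difference (first − rest): starting from the result so far (92.61 mm²), the 28.5×14 cube at (-1, 5.5) misses the remaining region (no effect) — area = 92.61 mm². Overall, the cross-section is a single solid region. Net area = 92.61 mm².

92.61 mm²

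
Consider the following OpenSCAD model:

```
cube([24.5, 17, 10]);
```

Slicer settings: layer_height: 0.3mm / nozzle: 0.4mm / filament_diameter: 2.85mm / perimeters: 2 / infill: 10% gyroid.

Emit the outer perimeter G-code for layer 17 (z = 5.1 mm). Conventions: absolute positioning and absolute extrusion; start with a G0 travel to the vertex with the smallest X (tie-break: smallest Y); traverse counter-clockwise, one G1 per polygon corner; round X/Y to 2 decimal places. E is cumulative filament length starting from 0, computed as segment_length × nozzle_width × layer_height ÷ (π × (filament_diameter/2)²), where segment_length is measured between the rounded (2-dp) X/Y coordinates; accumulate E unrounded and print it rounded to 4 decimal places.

G0 X0.00 Y0.00 Z5.10
G1 X24.50 Y0.00 E0.4609
G1 X24.50 Y17.00 E0.7806
G1 X0.00 Y17.00 E1.2415
G1 X0.00 Y0.00 E1.5613

At z = 5.1 mm: the cube is present — its section is the full 24.5×17 rectangle. The outline is a single polygon with 4 vertices. Extrusion per mm of travel: 0.4 × 0.3 / (π × 1.425²) = 0.018811. Accumulating E over each segment gives final E = 1.5613.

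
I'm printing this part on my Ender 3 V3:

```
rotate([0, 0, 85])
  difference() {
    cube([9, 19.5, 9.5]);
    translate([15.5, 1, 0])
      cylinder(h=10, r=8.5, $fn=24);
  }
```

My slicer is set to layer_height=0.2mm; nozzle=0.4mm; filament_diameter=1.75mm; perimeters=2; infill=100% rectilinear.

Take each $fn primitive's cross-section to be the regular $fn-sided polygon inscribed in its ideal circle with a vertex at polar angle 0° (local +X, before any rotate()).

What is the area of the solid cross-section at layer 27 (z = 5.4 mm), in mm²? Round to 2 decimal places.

At z = 5.4 mm: the cube (footprint 9×19.5) is included at this height (area 175.50 mm²); the r=8.5 cylinder at (15.5, 1) gives a regular 24-gon of circumradius 8.5 (constant along its height) (area = (24/2)·8.500²·sin(360°/24) = 224.40 mm²); Taking the first minus the rest: starting from the 9×19.5 cube (175.50 mm²), the r=8.5 cylinder at (15.5, 1) partially overlaps it — only the 9.13 mm² overlap (of its 224.40 mm²) is removed, clipping the outline — area = 166.37 mm²; (rotated 85° about Z; rotation is an isometry so areas/perimeters/island counts are preserved). Overall, the cross-section is a single solid region. Net area = 166.37 mm².

166.37 mm²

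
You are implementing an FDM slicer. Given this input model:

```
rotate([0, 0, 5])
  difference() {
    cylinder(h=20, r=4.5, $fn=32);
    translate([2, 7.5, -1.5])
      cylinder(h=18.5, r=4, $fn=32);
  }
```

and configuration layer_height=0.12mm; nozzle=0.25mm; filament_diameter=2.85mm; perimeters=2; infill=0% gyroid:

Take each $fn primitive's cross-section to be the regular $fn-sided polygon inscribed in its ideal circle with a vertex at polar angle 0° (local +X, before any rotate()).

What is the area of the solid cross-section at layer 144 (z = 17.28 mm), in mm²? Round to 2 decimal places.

At z = 17.28 mm: the r=4.5 cylinder contributes a regular 32-gon of circumradius 4.5 (area = (32/2)·4.500²·sin(360°/32) = 63.21 mm²); the cylinder at (2, 7.5) is absent (z outside [-1.5, 17]); Taking the first minus the rest: none of the subtracted shapes is present at this height, so the r=4.5 cylinder is unchanged — area = 63.21 mm²; (rotated 5° about Z; rotation is an isometry so areas/perimeters/island counts are preserved). Overall, the cross-section is a single solid region. Net area = 63.21 mm².

63.21 mm²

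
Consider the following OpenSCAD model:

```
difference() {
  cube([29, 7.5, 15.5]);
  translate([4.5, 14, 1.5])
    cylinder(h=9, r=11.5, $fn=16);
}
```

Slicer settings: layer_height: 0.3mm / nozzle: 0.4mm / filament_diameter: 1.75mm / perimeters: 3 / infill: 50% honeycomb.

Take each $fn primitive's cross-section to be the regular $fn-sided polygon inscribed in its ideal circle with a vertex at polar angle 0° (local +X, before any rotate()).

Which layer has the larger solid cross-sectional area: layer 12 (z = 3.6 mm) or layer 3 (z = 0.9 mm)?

Layer 12 (z = 3.6): the cube (footprint 29×7.5) is included at this height (area 217.50 mm²); the cylinder at (4.5, 14): section is a regular 16-gon, circumradius r=11.5 (area = (16/2)·11.500²·sin(360°/16) = 404.88 mm²); Subtracting the remaining from the first: starting from the 29×7.5 cube (217.50 mm²), the r=11.5 cylinder at (4.5, 14) partially overlaps it — only the 52.19 mm² overlap (of its 404.88 mm²) is removed, clipping the outline — area = 165.31 mm². So its area = 165.31 mm². Layer 3 (z = 0.9): the cube is present — its section is the full 29×7.5 rectangle (area 217.50 mm²); the cylinder at (4.5, 14) does not reach this height (z outside [1.5, 10.5]); Taking the first minus the rest: none of the subtracted shapes is present at this height, so the 29×7.5 cube is unchanged — area = 217.50 mm². So its area = 217.50 mm². Layer 3 is larger (217.50 vs 165.31 mm²).

layer 3 (z = 0.9 mm)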